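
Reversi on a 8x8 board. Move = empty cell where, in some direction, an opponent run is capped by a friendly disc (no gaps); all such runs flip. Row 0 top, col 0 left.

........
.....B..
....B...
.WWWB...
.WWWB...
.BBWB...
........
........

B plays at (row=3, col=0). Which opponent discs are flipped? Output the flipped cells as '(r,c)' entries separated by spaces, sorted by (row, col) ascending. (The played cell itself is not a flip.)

Dir NW: edge -> no flip
Dir N: first cell '.' (not opp) -> no flip
Dir NE: first cell '.' (not opp) -> no flip
Dir W: edge -> no flip
Dir E: opp run (3,1) (3,2) (3,3) capped by B -> flip
Dir SW: edge -> no flip
Dir S: first cell '.' (not opp) -> no flip
Dir SE: opp run (4,1) capped by B -> flip

Answer: (3,1) (3,2) (3,3) (4,1)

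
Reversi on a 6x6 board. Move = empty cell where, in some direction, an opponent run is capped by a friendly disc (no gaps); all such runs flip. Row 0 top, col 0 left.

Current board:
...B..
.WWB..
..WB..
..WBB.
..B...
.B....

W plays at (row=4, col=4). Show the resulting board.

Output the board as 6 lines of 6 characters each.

Place W at (4,4); scan 8 dirs for brackets.
Dir NW: opp run (3,3) capped by W -> flip
Dir N: opp run (3,4), next='.' -> no flip
Dir NE: first cell '.' (not opp) -> no flip
Dir W: first cell '.' (not opp) -> no flip
Dir E: first cell '.' (not opp) -> no flip
Dir SW: first cell '.' (not opp) -> no flip
Dir S: first cell '.' (not opp) -> no flip
Dir SE: first cell '.' (not opp) -> no flip
All flips: (3,3)

Answer: ...B..
.WWB..
..WB..
..WWB.
..B.W.
.B....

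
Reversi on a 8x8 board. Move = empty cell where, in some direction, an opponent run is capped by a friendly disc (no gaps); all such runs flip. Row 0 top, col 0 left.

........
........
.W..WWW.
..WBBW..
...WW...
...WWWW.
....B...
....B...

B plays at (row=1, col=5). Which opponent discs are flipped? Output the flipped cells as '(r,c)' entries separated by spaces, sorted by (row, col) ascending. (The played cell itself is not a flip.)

Dir NW: first cell '.' (not opp) -> no flip
Dir N: first cell '.' (not opp) -> no flip
Dir NE: first cell '.' (not opp) -> no flip
Dir W: first cell '.' (not opp) -> no flip
Dir E: first cell '.' (not opp) -> no flip
Dir SW: opp run (2,4) capped by B -> flip
Dir S: opp run (2,5) (3,5), next='.' -> no flip
Dir SE: opp run (2,6), next='.' -> no flip

Answer: (2,4)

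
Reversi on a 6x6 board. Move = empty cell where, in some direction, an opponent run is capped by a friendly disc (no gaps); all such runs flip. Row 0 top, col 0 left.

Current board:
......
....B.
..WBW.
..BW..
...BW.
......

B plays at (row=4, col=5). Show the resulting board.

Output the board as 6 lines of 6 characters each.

Place B at (4,5); scan 8 dirs for brackets.
Dir NW: first cell '.' (not opp) -> no flip
Dir N: first cell '.' (not opp) -> no flip
Dir NE: edge -> no flip
Dir W: opp run (4,4) capped by B -> flip
Dir E: edge -> no flip
Dir SW: first cell '.' (not opp) -> no flip
Dir S: first cell '.' (not opp) -> no flip
Dir SE: edge -> no flip
All flips: (4,4)

Answer: ......
....B.
..WBW.
..BW..
...BBB
......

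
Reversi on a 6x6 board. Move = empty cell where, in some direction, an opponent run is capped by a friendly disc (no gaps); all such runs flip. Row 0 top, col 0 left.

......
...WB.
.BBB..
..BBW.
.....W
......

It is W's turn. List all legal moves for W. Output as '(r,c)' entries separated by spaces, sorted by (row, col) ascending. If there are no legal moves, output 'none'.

(0,3): no bracket -> illegal
(0,4): no bracket -> illegal
(0,5): no bracket -> illegal
(1,0): no bracket -> illegal
(1,1): no bracket -> illegal
(1,2): flips 1 -> legal
(1,5): flips 1 -> legal
(2,0): no bracket -> illegal
(2,4): no bracket -> illegal
(2,5): no bracket -> illegal
(3,0): no bracket -> illegal
(3,1): flips 3 -> legal
(4,1): no bracket -> illegal
(4,2): no bracket -> illegal
(4,3): flips 2 -> legal
(4,4): no bracket -> illegal

Answer: (1,2) (1,5) (3,1) (4,3)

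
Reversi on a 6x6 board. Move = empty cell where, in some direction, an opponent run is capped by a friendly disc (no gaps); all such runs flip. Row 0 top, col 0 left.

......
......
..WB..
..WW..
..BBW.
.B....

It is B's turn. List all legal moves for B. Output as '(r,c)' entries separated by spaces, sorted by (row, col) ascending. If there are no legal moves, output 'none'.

Answer: (1,2) (2,1) (2,4) (4,1) (4,5)

Derivation:
(1,1): no bracket -> illegal
(1,2): flips 2 -> legal
(1,3): no bracket -> illegal
(2,1): flips 2 -> legal
(2,4): flips 1 -> legal
(3,1): no bracket -> illegal
(3,4): no bracket -> illegal
(3,5): no bracket -> illegal
(4,1): flips 1 -> legal
(4,5): flips 1 -> legal
(5,3): no bracket -> illegal
(5,4): no bracket -> illegal
(5,5): no bracket -> illegal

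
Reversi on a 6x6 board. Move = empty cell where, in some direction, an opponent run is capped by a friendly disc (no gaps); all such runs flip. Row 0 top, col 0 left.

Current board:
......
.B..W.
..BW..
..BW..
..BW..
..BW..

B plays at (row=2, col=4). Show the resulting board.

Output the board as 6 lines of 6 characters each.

Place B at (2,4); scan 8 dirs for brackets.
Dir NW: first cell '.' (not opp) -> no flip
Dir N: opp run (1,4), next='.' -> no flip
Dir NE: first cell '.' (not opp) -> no flip
Dir W: opp run (2,3) capped by B -> flip
Dir E: first cell '.' (not opp) -> no flip
Dir SW: opp run (3,3) capped by B -> flip
Dir S: first cell '.' (not opp) -> no flip
Dir SE: first cell '.' (not opp) -> no flip
All flips: (2,3) (3,3)

Answer: ......
.B..W.
..BBB.
..BB..
..BW..
..BW..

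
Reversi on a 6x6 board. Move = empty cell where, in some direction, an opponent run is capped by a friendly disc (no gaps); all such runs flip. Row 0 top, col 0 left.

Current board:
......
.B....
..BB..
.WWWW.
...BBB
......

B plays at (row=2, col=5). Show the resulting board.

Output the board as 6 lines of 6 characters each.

Place B at (2,5); scan 8 dirs for brackets.
Dir NW: first cell '.' (not opp) -> no flip
Dir N: first cell '.' (not opp) -> no flip
Dir NE: edge -> no flip
Dir W: first cell '.' (not opp) -> no flip
Dir E: edge -> no flip
Dir SW: opp run (3,4) capped by B -> flip
Dir S: first cell '.' (not opp) -> no flip
Dir SE: edge -> no flip
All flips: (3,4)

Answer: ......
.B....
..BB.B
.WWWB.
...BBB
......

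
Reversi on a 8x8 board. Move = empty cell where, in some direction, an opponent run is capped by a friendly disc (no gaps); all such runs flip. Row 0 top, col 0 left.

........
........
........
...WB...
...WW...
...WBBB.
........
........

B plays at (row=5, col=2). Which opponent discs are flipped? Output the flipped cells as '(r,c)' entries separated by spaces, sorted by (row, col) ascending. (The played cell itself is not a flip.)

Answer: (4,3) (5,3)

Derivation:
Dir NW: first cell '.' (not opp) -> no flip
Dir N: first cell '.' (not opp) -> no flip
Dir NE: opp run (4,3) capped by B -> flip
Dir W: first cell '.' (not opp) -> no flip
Dir E: opp run (5,3) capped by B -> flip
Dir SW: first cell '.' (not opp) -> no flip
Dir S: first cell '.' (not opp) -> no flip
Dir SE: first cell '.' (not opp) -> no flip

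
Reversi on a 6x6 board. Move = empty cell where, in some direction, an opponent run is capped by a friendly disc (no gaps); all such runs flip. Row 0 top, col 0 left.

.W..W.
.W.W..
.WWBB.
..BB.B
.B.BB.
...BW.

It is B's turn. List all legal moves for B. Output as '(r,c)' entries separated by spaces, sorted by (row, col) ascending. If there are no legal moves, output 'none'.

(0,0): flips 2 -> legal
(0,2): flips 1 -> legal
(0,3): flips 1 -> legal
(0,5): no bracket -> illegal
(1,0): flips 1 -> legal
(1,2): flips 1 -> legal
(1,4): no bracket -> illegal
(1,5): no bracket -> illegal
(2,0): flips 2 -> legal
(3,0): no bracket -> illegal
(3,1): no bracket -> illegal
(4,5): no bracket -> illegal
(5,5): flips 1 -> legal

Answer: (0,0) (0,2) (0,3) (1,0) (1,2) (2,0) (5,5)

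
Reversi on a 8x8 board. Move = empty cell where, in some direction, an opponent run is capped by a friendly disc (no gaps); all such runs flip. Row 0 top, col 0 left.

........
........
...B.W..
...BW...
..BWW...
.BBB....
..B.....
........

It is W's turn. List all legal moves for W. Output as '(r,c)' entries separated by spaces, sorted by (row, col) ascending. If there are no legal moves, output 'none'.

(1,2): flips 1 -> legal
(1,3): flips 2 -> legal
(1,4): no bracket -> illegal
(2,2): flips 1 -> legal
(2,4): no bracket -> illegal
(3,1): no bracket -> illegal
(3,2): flips 1 -> legal
(4,0): no bracket -> illegal
(4,1): flips 1 -> legal
(5,0): no bracket -> illegal
(5,4): no bracket -> illegal
(6,0): no bracket -> illegal
(6,1): flips 1 -> legal
(6,3): flips 1 -> legal
(6,4): no bracket -> illegal
(7,1): flips 2 -> legal
(7,2): no bracket -> illegal
(7,3): no bracket -> illegal

Answer: (1,2) (1,3) (2,2) (3,2) (4,1) (6,1) (6,3) (7,1)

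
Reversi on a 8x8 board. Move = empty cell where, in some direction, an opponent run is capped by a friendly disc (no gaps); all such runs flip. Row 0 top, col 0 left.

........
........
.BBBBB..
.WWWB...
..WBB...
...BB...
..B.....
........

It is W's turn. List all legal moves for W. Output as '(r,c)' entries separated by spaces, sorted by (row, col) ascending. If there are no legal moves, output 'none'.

Answer: (1,0) (1,1) (1,2) (1,3) (1,4) (1,5) (3,5) (4,5) (5,5) (6,3) (6,4) (6,5)

Derivation:
(1,0): flips 1 -> legal
(1,1): flips 2 -> legal
(1,2): flips 1 -> legal
(1,3): flips 2 -> legal
(1,4): flips 1 -> legal
(1,5): flips 1 -> legal
(1,6): no bracket -> illegal
(2,0): no bracket -> illegal
(2,6): no bracket -> illegal
(3,0): no bracket -> illegal
(3,5): flips 1 -> legal
(3,6): no bracket -> illegal
(4,5): flips 2 -> legal
(5,1): no bracket -> illegal
(5,2): no bracket -> illegal
(5,5): flips 1 -> legal
(6,1): no bracket -> illegal
(6,3): flips 2 -> legal
(6,4): flips 1 -> legal
(6,5): flips 2 -> legal
(7,1): no bracket -> illegal
(7,2): no bracket -> illegal
(7,3): no bracket -> illegal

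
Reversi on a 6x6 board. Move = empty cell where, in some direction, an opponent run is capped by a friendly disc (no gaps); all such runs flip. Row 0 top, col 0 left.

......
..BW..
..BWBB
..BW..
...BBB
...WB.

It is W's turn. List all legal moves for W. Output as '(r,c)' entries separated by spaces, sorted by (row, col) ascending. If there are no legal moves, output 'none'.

Answer: (0,1) (1,1) (1,5) (2,1) (3,1) (3,5) (4,1) (5,5)

Derivation:
(0,1): flips 1 -> legal
(0,2): no bracket -> illegal
(0,3): no bracket -> illegal
(1,1): flips 2 -> legal
(1,4): no bracket -> illegal
(1,5): flips 1 -> legal
(2,1): flips 1 -> legal
(3,1): flips 2 -> legal
(3,4): no bracket -> illegal
(3,5): flips 2 -> legal
(4,1): flips 1 -> legal
(4,2): no bracket -> illegal
(5,2): no bracket -> illegal
(5,5): flips 2 -> legal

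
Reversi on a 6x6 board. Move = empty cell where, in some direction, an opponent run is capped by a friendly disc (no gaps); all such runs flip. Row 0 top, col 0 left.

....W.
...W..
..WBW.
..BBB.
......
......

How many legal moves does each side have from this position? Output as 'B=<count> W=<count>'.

Answer: B=7 W=3

Derivation:
-- B to move --
(0,2): no bracket -> illegal
(0,3): flips 1 -> legal
(0,5): no bracket -> illegal
(1,1): flips 1 -> legal
(1,2): flips 1 -> legal
(1,4): flips 1 -> legal
(1,5): flips 1 -> legal
(2,1): flips 1 -> legal
(2,5): flips 1 -> legal
(3,1): no bracket -> illegal
(3,5): no bracket -> illegal
B mobility = 7
-- W to move --
(1,2): no bracket -> illegal
(1,4): no bracket -> illegal
(2,1): no bracket -> illegal
(2,5): no bracket -> illegal
(3,1): no bracket -> illegal
(3,5): no bracket -> illegal
(4,1): no bracket -> illegal
(4,2): flips 2 -> legal
(4,3): flips 2 -> legal
(4,4): flips 2 -> legal
(4,5): no bracket -> illegal
W mobility = 3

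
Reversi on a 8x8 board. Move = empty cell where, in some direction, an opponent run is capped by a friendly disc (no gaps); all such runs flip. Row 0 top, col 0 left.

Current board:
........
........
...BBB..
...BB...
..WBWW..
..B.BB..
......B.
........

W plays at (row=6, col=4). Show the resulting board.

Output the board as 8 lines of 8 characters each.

Answer: ........
........
...BBB..
...BB...
..WBWW..
..B.WB..
....W.B.
........

Derivation:
Place W at (6,4); scan 8 dirs for brackets.
Dir NW: first cell '.' (not opp) -> no flip
Dir N: opp run (5,4) capped by W -> flip
Dir NE: opp run (5,5), next='.' -> no flip
Dir W: first cell '.' (not opp) -> no flip
Dir E: first cell '.' (not opp) -> no flip
Dir SW: first cell '.' (not opp) -> no flip
Dir S: first cell '.' (not opp) -> no flip
Dir SE: first cell '.' (not opp) -> no flip
All flips: (5,4)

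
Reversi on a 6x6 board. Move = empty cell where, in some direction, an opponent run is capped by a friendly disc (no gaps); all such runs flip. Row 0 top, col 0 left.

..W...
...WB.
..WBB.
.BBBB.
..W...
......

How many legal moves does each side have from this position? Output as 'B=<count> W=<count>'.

Answer: B=8 W=7

Derivation:
-- B to move --
(0,1): no bracket -> illegal
(0,3): flips 1 -> legal
(0,4): flips 2 -> legal
(1,1): flips 1 -> legal
(1,2): flips 2 -> legal
(2,1): flips 1 -> legal
(4,1): no bracket -> illegal
(4,3): no bracket -> illegal
(5,1): flips 1 -> legal
(5,2): flips 1 -> legal
(5,3): flips 1 -> legal
B mobility = 8
-- W to move --
(0,3): no bracket -> illegal
(0,4): no bracket -> illegal
(0,5): no bracket -> illegal
(1,2): no bracket -> illegal
(1,5): flips 3 -> legal
(2,0): flips 1 -> legal
(2,1): no bracket -> illegal
(2,5): flips 2 -> legal
(3,0): no bracket -> illegal
(3,5): flips 1 -> legal
(4,0): flips 1 -> legal
(4,1): no bracket -> illegal
(4,3): flips 2 -> legal
(4,4): flips 1 -> legal
(4,5): no bracket -> illegal
W mobility = 7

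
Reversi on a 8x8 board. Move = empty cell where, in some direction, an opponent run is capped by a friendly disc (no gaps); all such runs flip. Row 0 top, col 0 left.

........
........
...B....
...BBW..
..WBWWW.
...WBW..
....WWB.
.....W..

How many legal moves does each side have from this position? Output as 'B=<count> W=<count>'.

-- B to move --
(2,4): no bracket -> illegal
(2,5): no bracket -> illegal
(2,6): no bracket -> illegal
(3,1): no bracket -> illegal
(3,2): no bracket -> illegal
(3,6): flips 2 -> legal
(3,7): no bracket -> illegal
(4,1): flips 1 -> legal
(4,7): flips 3 -> legal
(5,1): flips 1 -> legal
(5,2): flips 1 -> legal
(5,6): flips 2 -> legal
(5,7): no bracket -> illegal
(6,2): no bracket -> illegal
(6,3): flips 3 -> legal
(7,3): no bracket -> illegal
(7,4): flips 1 -> legal
(7,6): flips 1 -> legal
B mobility = 9
-- W to move --
(1,2): flips 2 -> legal
(1,3): flips 3 -> legal
(1,4): no bracket -> illegal
(2,2): flips 1 -> legal
(2,4): flips 2 -> legal
(2,5): no bracket -> illegal
(3,2): flips 4 -> legal
(5,2): no bracket -> illegal
(5,6): no bracket -> illegal
(5,7): flips 1 -> legal
(6,3): flips 1 -> legal
(6,7): flips 1 -> legal
(7,6): no bracket -> illegal
(7,7): flips 1 -> legal
W mobility = 9

Answer: B=9 W=9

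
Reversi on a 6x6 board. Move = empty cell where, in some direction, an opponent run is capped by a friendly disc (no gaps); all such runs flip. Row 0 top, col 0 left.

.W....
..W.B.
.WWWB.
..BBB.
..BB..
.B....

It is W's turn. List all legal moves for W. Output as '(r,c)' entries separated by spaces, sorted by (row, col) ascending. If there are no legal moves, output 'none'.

(0,3): no bracket -> illegal
(0,4): no bracket -> illegal
(0,5): flips 1 -> legal
(1,3): no bracket -> illegal
(1,5): no bracket -> illegal
(2,5): flips 1 -> legal
(3,1): no bracket -> illegal
(3,5): no bracket -> illegal
(4,0): no bracket -> illegal
(4,1): flips 1 -> legal
(4,4): flips 1 -> legal
(4,5): flips 1 -> legal
(5,0): no bracket -> illegal
(5,2): flips 2 -> legal
(5,3): flips 2 -> legal
(5,4): flips 2 -> legal

Answer: (0,5) (2,5) (4,1) (4,4) (4,5) (5,2) (5,3) (5,4)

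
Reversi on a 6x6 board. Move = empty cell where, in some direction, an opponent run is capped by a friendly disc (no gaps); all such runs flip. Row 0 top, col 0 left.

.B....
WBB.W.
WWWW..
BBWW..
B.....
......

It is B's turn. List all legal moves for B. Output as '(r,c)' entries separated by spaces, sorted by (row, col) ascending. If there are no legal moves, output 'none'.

(0,0): flips 2 -> legal
(0,3): no bracket -> illegal
(0,4): no bracket -> illegal
(0,5): no bracket -> illegal
(1,3): flips 1 -> legal
(1,5): no bracket -> illegal
(2,4): no bracket -> illegal
(2,5): no bracket -> illegal
(3,4): flips 3 -> legal
(4,1): no bracket -> illegal
(4,2): flips 2 -> legal
(4,3): no bracket -> illegal
(4,4): flips 2 -> legal

Answer: (0,0) (1,3) (3,4) (4,2) (4,4)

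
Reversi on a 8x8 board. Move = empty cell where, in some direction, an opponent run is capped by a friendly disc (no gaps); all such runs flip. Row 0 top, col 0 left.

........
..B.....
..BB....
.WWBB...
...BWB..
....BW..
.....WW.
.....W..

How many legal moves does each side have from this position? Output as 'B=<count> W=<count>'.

Answer: B=8 W=10

Derivation:
-- B to move --
(2,0): no bracket -> illegal
(2,1): flips 1 -> legal
(3,0): flips 2 -> legal
(3,5): no bracket -> illegal
(4,0): flips 1 -> legal
(4,1): flips 1 -> legal
(4,2): flips 1 -> legal
(4,6): no bracket -> illegal
(5,3): no bracket -> illegal
(5,6): flips 1 -> legal
(5,7): no bracket -> illegal
(6,4): no bracket -> illegal
(6,7): no bracket -> illegal
(7,4): no bracket -> illegal
(7,6): flips 1 -> legal
(7,7): flips 3 -> legal
B mobility = 8
-- W to move --
(0,1): no bracket -> illegal
(0,2): flips 2 -> legal
(0,3): no bracket -> illegal
(1,1): flips 2 -> legal
(1,3): flips 1 -> legal
(1,4): flips 1 -> legal
(2,1): no bracket -> illegal
(2,4): flips 1 -> legal
(2,5): no bracket -> illegal
(3,5): flips 3 -> legal
(3,6): no bracket -> illegal
(4,2): flips 1 -> legal
(4,6): flips 1 -> legal
(5,2): no bracket -> illegal
(5,3): flips 1 -> legal
(5,6): no bracket -> illegal
(6,3): no bracket -> illegal
(6,4): flips 1 -> legal
W mobility = 10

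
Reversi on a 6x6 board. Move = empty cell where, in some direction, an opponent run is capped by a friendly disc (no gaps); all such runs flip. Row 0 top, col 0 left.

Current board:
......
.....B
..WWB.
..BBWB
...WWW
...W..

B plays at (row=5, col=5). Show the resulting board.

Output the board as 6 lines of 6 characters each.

Answer: ......
.....B
..WWB.
..BBWB
...WBB
...W.B

Derivation:
Place B at (5,5); scan 8 dirs for brackets.
Dir NW: opp run (4,4) capped by B -> flip
Dir N: opp run (4,5) capped by B -> flip
Dir NE: edge -> no flip
Dir W: first cell '.' (not opp) -> no flip
Dir E: edge -> no flip
Dir SW: edge -> no flip
Dir S: edge -> no flip
Dir SE: edge -> no flip
All flips: (4,4) (4,5)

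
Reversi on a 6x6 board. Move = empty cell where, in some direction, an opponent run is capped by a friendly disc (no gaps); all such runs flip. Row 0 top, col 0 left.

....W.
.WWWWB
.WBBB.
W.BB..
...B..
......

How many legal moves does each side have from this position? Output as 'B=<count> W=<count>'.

-- B to move --
(0,0): flips 1 -> legal
(0,1): flips 1 -> legal
(0,2): flips 2 -> legal
(0,3): flips 1 -> legal
(0,5): flips 1 -> legal
(1,0): flips 5 -> legal
(2,0): flips 1 -> legal
(2,5): no bracket -> illegal
(3,1): no bracket -> illegal
(4,0): no bracket -> illegal
(4,1): no bracket -> illegal
B mobility = 7
-- W to move --
(0,5): no bracket -> illegal
(2,5): flips 3 -> legal
(3,1): flips 1 -> legal
(3,4): flips 2 -> legal
(3,5): flips 1 -> legal
(4,1): flips 2 -> legal
(4,2): flips 2 -> legal
(4,4): flips 2 -> legal
(5,2): no bracket -> illegal
(5,3): flips 3 -> legal
(5,4): flips 2 -> legal
W mobility = 9

Answer: B=7 W=9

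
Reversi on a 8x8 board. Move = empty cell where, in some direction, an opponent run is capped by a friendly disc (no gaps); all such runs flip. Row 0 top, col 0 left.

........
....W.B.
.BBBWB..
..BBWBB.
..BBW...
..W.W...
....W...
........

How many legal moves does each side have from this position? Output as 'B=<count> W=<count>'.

Answer: B=10 W=12

Derivation:
-- B to move --
(0,3): flips 1 -> legal
(0,4): no bracket -> illegal
(0,5): flips 1 -> legal
(1,3): flips 1 -> legal
(1,5): flips 1 -> legal
(4,1): no bracket -> illegal
(4,5): flips 2 -> legal
(5,1): no bracket -> illegal
(5,3): flips 1 -> legal
(5,5): flips 1 -> legal
(6,1): flips 1 -> legal
(6,2): flips 1 -> legal
(6,3): no bracket -> illegal
(6,5): flips 1 -> legal
(7,3): no bracket -> illegal
(7,4): no bracket -> illegal
(7,5): no bracket -> illegal
B mobility = 10
-- W to move --
(0,5): no bracket -> illegal
(0,6): no bracket -> illegal
(0,7): flips 2 -> legal
(1,0): flips 3 -> legal
(1,1): flips 2 -> legal
(1,2): flips 4 -> legal
(1,3): no bracket -> illegal
(1,5): no bracket -> illegal
(1,7): no bracket -> illegal
(2,0): flips 3 -> legal
(2,6): flips 2 -> legal
(2,7): no bracket -> illegal
(3,0): no bracket -> illegal
(3,1): flips 2 -> legal
(3,7): flips 2 -> legal
(4,1): flips 4 -> legal
(4,5): no bracket -> illegal
(4,6): flips 1 -> legal
(4,7): flips 2 -> legal
(5,1): flips 2 -> legal
(5,3): no bracket -> illegal
W mobility = 12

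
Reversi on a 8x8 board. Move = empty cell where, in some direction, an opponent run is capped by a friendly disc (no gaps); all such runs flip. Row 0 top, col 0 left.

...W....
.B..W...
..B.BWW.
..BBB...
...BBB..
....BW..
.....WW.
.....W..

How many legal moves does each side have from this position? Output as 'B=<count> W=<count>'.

Answer: B=6 W=7

Derivation:
-- B to move --
(0,2): no bracket -> illegal
(0,4): flips 1 -> legal
(0,5): no bracket -> illegal
(1,2): no bracket -> illegal
(1,3): no bracket -> illegal
(1,5): no bracket -> illegal
(1,6): flips 1 -> legal
(1,7): no bracket -> illegal
(2,3): no bracket -> illegal
(2,7): flips 2 -> legal
(3,5): no bracket -> illegal
(3,6): no bracket -> illegal
(3,7): no bracket -> illegal
(4,6): no bracket -> illegal
(5,6): flips 1 -> legal
(5,7): no bracket -> illegal
(6,4): no bracket -> illegal
(6,7): no bracket -> illegal
(7,4): no bracket -> illegal
(7,6): flips 1 -> legal
(7,7): flips 2 -> legal
B mobility = 6
-- W to move --
(0,0): flips 4 -> legal
(0,1): no bracket -> illegal
(0,2): no bracket -> illegal
(1,0): no bracket -> illegal
(1,2): no bracket -> illegal
(1,3): no bracket -> illegal
(1,5): no bracket -> illegal
(2,0): no bracket -> illegal
(2,1): flips 3 -> legal
(2,3): flips 1 -> legal
(3,1): no bracket -> illegal
(3,5): flips 1 -> legal
(3,6): no bracket -> illegal
(4,1): no bracket -> illegal
(4,2): no bracket -> illegal
(4,6): no bracket -> illegal
(5,2): flips 2 -> legal
(5,3): flips 1 -> legal
(5,6): no bracket -> illegal
(6,3): no bracket -> illegal
(6,4): flips 4 -> legal
W mobility = 7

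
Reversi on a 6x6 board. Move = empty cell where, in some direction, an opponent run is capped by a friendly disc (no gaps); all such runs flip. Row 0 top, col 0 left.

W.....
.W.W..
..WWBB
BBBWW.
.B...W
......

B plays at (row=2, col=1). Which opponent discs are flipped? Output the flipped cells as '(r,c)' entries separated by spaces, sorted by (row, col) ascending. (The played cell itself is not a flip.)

Answer: (2,2) (2,3)

Derivation:
Dir NW: first cell '.' (not opp) -> no flip
Dir N: opp run (1,1), next='.' -> no flip
Dir NE: first cell '.' (not opp) -> no flip
Dir W: first cell '.' (not opp) -> no flip
Dir E: opp run (2,2) (2,3) capped by B -> flip
Dir SW: first cell 'B' (not opp) -> no flip
Dir S: first cell 'B' (not opp) -> no flip
Dir SE: first cell 'B' (not opp) -> no flip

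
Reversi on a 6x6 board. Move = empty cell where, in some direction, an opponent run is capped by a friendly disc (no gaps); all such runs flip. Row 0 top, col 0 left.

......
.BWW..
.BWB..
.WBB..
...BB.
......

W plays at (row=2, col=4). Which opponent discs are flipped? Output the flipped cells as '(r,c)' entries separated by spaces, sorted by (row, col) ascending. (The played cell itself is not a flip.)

Dir NW: first cell 'W' (not opp) -> no flip
Dir N: first cell '.' (not opp) -> no flip
Dir NE: first cell '.' (not opp) -> no flip
Dir W: opp run (2,3) capped by W -> flip
Dir E: first cell '.' (not opp) -> no flip
Dir SW: opp run (3,3), next='.' -> no flip
Dir S: first cell '.' (not opp) -> no flip
Dir SE: first cell '.' (not opp) -> no flip

Answer: (2,3)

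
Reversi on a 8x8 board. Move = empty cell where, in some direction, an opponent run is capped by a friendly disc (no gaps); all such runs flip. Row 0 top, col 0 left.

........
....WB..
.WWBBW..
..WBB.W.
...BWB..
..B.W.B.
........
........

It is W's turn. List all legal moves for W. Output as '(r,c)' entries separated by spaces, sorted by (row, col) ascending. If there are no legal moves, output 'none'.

(0,4): no bracket -> illegal
(0,5): flips 1 -> legal
(0,6): no bracket -> illegal
(1,2): no bracket -> illegal
(1,3): no bracket -> illegal
(1,6): flips 1 -> legal
(2,6): no bracket -> illegal
(3,5): flips 2 -> legal
(4,1): no bracket -> illegal
(4,2): flips 1 -> legal
(4,6): flips 1 -> legal
(4,7): no bracket -> illegal
(5,1): no bracket -> illegal
(5,3): no bracket -> illegal
(5,5): no bracket -> illegal
(5,7): no bracket -> illegal
(6,1): flips 3 -> legal
(6,2): no bracket -> illegal
(6,3): no bracket -> illegal
(6,5): no bracket -> illegal
(6,6): no bracket -> illegal
(6,7): no bracket -> illegal

Answer: (0,5) (1,6) (3,5) (4,2) (4,6) (6,1)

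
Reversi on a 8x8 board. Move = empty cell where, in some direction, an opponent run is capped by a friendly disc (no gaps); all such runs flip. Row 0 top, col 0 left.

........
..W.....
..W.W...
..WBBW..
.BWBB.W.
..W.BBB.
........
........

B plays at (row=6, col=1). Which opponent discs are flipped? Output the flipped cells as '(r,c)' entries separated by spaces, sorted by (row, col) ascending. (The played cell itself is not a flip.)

Dir NW: first cell '.' (not opp) -> no flip
Dir N: first cell '.' (not opp) -> no flip
Dir NE: opp run (5,2) capped by B -> flip
Dir W: first cell '.' (not opp) -> no flip
Dir E: first cell '.' (not opp) -> no flip
Dir SW: first cell '.' (not opp) -> no flip
Dir S: first cell '.' (not opp) -> no flip
Dir SE: first cell '.' (not opp) -> no flip

Answer: (5,2)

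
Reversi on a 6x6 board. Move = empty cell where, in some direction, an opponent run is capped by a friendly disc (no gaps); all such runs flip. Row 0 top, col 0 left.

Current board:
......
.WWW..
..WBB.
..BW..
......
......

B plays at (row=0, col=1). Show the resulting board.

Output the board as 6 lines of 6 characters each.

Place B at (0,1); scan 8 dirs for brackets.
Dir NW: edge -> no flip
Dir N: edge -> no flip
Dir NE: edge -> no flip
Dir W: first cell '.' (not opp) -> no flip
Dir E: first cell '.' (not opp) -> no flip
Dir SW: first cell '.' (not opp) -> no flip
Dir S: opp run (1,1), next='.' -> no flip
Dir SE: opp run (1,2) capped by B -> flip
All flips: (1,2)

Answer: .B....
.WBW..
..WBB.
..BW..
......
......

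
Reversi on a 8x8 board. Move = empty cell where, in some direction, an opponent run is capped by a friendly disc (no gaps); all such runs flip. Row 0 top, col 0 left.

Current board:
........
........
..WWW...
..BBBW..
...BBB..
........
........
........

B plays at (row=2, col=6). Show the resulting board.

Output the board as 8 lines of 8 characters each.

Answer: ........
........
..WWW.B.
..BBBB..
...BBB..
........
........
........

Derivation:
Place B at (2,6); scan 8 dirs for brackets.
Dir NW: first cell '.' (not opp) -> no flip
Dir N: first cell '.' (not opp) -> no flip
Dir NE: first cell '.' (not opp) -> no flip
Dir W: first cell '.' (not opp) -> no flip
Dir E: first cell '.' (not opp) -> no flip
Dir SW: opp run (3,5) capped by B -> flip
Dir S: first cell '.' (not opp) -> no flip
Dir SE: first cell '.' (not opp) -> no flip
All flips: (3,5)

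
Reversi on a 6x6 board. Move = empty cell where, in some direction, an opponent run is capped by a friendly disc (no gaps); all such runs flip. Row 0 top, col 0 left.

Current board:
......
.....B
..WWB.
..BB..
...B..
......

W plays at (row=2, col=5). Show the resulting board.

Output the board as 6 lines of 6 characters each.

Place W at (2,5); scan 8 dirs for brackets.
Dir NW: first cell '.' (not opp) -> no flip
Dir N: opp run (1,5), next='.' -> no flip
Dir NE: edge -> no flip
Dir W: opp run (2,4) capped by W -> flip
Dir E: edge -> no flip
Dir SW: first cell '.' (not opp) -> no flip
Dir S: first cell '.' (not opp) -> no flip
Dir SE: edge -> no flip
All flips: (2,4)

Answer: ......
.....B
..WWWW
..BB..
...B..
......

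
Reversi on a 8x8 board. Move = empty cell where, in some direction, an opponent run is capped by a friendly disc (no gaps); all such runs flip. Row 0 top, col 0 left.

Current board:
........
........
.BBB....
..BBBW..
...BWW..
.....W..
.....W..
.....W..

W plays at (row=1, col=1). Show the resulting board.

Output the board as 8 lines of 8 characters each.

Answer: ........
.W......
.BWB....
..BWBW..
...BWW..
.....W..
.....W..
.....W..

Derivation:
Place W at (1,1); scan 8 dirs for brackets.
Dir NW: first cell '.' (not opp) -> no flip
Dir N: first cell '.' (not opp) -> no flip
Dir NE: first cell '.' (not opp) -> no flip
Dir W: first cell '.' (not opp) -> no flip
Dir E: first cell '.' (not opp) -> no flip
Dir SW: first cell '.' (not opp) -> no flip
Dir S: opp run (2,1), next='.' -> no flip
Dir SE: opp run (2,2) (3,3) capped by W -> flip
All flips: (2,2) (3,3)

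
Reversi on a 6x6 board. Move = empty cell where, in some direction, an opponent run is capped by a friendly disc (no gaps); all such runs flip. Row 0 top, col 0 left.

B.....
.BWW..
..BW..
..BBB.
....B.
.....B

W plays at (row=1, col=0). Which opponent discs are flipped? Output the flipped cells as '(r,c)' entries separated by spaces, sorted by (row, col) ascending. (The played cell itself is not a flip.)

Answer: (1,1)

Derivation:
Dir NW: edge -> no flip
Dir N: opp run (0,0), next=edge -> no flip
Dir NE: first cell '.' (not opp) -> no flip
Dir W: edge -> no flip
Dir E: opp run (1,1) capped by W -> flip
Dir SW: edge -> no flip
Dir S: first cell '.' (not opp) -> no flip
Dir SE: first cell '.' (not opp) -> no flip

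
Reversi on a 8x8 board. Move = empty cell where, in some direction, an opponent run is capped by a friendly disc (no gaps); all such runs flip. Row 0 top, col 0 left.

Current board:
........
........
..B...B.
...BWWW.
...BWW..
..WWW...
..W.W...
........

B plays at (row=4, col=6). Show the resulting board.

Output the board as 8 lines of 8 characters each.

Place B at (4,6); scan 8 dirs for brackets.
Dir NW: opp run (3,5), next='.' -> no flip
Dir N: opp run (3,6) capped by B -> flip
Dir NE: first cell '.' (not opp) -> no flip
Dir W: opp run (4,5) (4,4) capped by B -> flip
Dir E: first cell '.' (not opp) -> no flip
Dir SW: first cell '.' (not opp) -> no flip
Dir S: first cell '.' (not opp) -> no flip
Dir SE: first cell '.' (not opp) -> no flip
All flips: (3,6) (4,4) (4,5)

Answer: ........
........
..B...B.
...BWWB.
...BBBB.
..WWW...
..W.W...
........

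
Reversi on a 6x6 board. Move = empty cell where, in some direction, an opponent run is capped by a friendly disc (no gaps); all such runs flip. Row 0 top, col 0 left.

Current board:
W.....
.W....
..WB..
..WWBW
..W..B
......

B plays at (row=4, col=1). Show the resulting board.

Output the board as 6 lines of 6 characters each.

Place B at (4,1); scan 8 dirs for brackets.
Dir NW: first cell '.' (not opp) -> no flip
Dir N: first cell '.' (not opp) -> no flip
Dir NE: opp run (3,2) capped by B -> flip
Dir W: first cell '.' (not opp) -> no flip
Dir E: opp run (4,2), next='.' -> no flip
Dir SW: first cell '.' (not opp) -> no flip
Dir S: first cell '.' (not opp) -> no flip
Dir SE: first cell '.' (not opp) -> no flip
All flips: (3,2)

Answer: W.....
.W....
..WB..
..BWBW
.BW..B
......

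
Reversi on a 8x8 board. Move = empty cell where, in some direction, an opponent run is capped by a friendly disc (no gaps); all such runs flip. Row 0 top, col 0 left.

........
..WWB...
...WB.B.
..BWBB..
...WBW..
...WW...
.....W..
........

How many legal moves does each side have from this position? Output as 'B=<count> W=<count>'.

Answer: B=12 W=11

Derivation:
-- B to move --
(0,1): flips 2 -> legal
(0,2): flips 1 -> legal
(0,3): no bracket -> illegal
(0,4): no bracket -> illegal
(1,1): flips 2 -> legal
(2,1): no bracket -> illegal
(2,2): flips 2 -> legal
(3,6): no bracket -> illegal
(4,2): flips 2 -> legal
(4,6): flips 1 -> legal
(5,2): flips 1 -> legal
(5,5): flips 1 -> legal
(5,6): flips 1 -> legal
(6,2): flips 1 -> legal
(6,3): no bracket -> illegal
(6,4): flips 1 -> legal
(6,6): no bracket -> illegal
(7,4): no bracket -> illegal
(7,5): no bracket -> illegal
(7,6): flips 3 -> legal
B mobility = 12
-- W to move --
(0,3): no bracket -> illegal
(0,4): flips 4 -> legal
(0,5): flips 1 -> legal
(1,5): flips 2 -> legal
(1,6): no bracket -> illegal
(1,7): flips 3 -> legal
(2,1): flips 1 -> legal
(2,2): no bracket -> illegal
(2,5): flips 3 -> legal
(2,7): no bracket -> illegal
(3,1): flips 1 -> legal
(3,6): flips 2 -> legal
(3,7): no bracket -> illegal
(4,1): flips 1 -> legal
(4,2): no bracket -> illegal
(4,6): flips 2 -> legal
(5,5): flips 1 -> legal
W mobility = 11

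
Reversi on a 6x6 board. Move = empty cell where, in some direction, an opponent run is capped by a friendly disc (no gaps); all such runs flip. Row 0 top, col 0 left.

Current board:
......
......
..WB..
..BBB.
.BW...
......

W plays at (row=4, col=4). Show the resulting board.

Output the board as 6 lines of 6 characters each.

Answer: ......
......
..WB..
..BWB.
.BW.W.
......

Derivation:
Place W at (4,4); scan 8 dirs for brackets.
Dir NW: opp run (3,3) capped by W -> flip
Dir N: opp run (3,4), next='.' -> no flip
Dir NE: first cell '.' (not opp) -> no flip
Dir W: first cell '.' (not opp) -> no flip
Dir E: first cell '.' (not opp) -> no flip
Dir SW: first cell '.' (not opp) -> no flip
Dir S: first cell '.' (not opp) -> no flip
Dir SE: first cell '.' (not opp) -> no flip
All flips: (3,3)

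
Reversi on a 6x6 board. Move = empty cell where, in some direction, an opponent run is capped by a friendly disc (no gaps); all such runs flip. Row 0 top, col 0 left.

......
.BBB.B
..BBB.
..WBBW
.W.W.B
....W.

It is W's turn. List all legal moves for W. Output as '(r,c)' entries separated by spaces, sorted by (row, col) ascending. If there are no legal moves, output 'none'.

Answer: (0,2) (0,3) (1,4) (2,5) (5,5)

Derivation:
(0,0): no bracket -> illegal
(0,1): no bracket -> illegal
(0,2): flips 4 -> legal
(0,3): flips 3 -> legal
(0,4): no bracket -> illegal
(0,5): no bracket -> illegal
(1,0): no bracket -> illegal
(1,4): flips 1 -> legal
(2,0): no bracket -> illegal
(2,1): no bracket -> illegal
(2,5): flips 1 -> legal
(3,1): no bracket -> illegal
(4,2): no bracket -> illegal
(4,4): no bracket -> illegal
(5,5): flips 1 -> legal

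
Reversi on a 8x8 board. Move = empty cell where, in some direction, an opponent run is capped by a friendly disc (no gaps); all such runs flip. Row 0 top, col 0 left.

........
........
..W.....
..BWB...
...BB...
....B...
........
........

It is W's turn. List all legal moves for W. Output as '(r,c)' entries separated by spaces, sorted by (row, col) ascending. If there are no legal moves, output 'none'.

(2,1): no bracket -> illegal
(2,3): no bracket -> illegal
(2,4): no bracket -> illegal
(2,5): no bracket -> illegal
(3,1): flips 1 -> legal
(3,5): flips 1 -> legal
(4,1): no bracket -> illegal
(4,2): flips 1 -> legal
(4,5): no bracket -> illegal
(5,2): no bracket -> illegal
(5,3): flips 1 -> legal
(5,5): flips 1 -> legal
(6,3): no bracket -> illegal
(6,4): no bracket -> illegal
(6,5): no bracket -> illegal

Answer: (3,1) (3,5) (4,2) (5,3) (5,5)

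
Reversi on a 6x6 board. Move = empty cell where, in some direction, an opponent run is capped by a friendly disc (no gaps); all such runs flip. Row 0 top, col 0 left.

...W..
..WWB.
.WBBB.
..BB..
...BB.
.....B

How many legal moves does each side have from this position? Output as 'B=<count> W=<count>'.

Answer: B=6 W=8

Derivation:
-- B to move --
(0,1): flips 1 -> legal
(0,2): flips 2 -> legal
(0,4): flips 1 -> legal
(1,0): flips 1 -> legal
(1,1): flips 2 -> legal
(2,0): flips 1 -> legal
(3,0): no bracket -> illegal
(3,1): no bracket -> illegal
B mobility = 6
-- W to move --
(0,4): no bracket -> illegal
(0,5): no bracket -> illegal
(1,1): no bracket -> illegal
(1,5): flips 1 -> legal
(2,5): flips 4 -> legal
(3,1): flips 1 -> legal
(3,4): flips 1 -> legal
(3,5): flips 1 -> legal
(4,1): no bracket -> illegal
(4,2): flips 2 -> legal
(4,5): no bracket -> illegal
(5,2): no bracket -> illegal
(5,3): flips 3 -> legal
(5,4): flips 2 -> legal
W mobility = 8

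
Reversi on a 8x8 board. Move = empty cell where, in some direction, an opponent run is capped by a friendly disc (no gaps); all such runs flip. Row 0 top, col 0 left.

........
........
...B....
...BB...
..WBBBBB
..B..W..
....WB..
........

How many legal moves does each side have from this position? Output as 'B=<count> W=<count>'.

Answer: B=6 W=7

Derivation:
-- B to move --
(3,1): no bracket -> illegal
(3,2): flips 1 -> legal
(4,1): flips 1 -> legal
(5,1): flips 1 -> legal
(5,3): no bracket -> illegal
(5,4): no bracket -> illegal
(5,6): no bracket -> illegal
(6,3): flips 1 -> legal
(6,6): flips 1 -> legal
(7,3): flips 2 -> legal
(7,4): no bracket -> illegal
(7,5): no bracket -> illegal
B mobility = 6
-- W to move --
(1,2): no bracket -> illegal
(1,3): no bracket -> illegal
(1,4): no bracket -> illegal
(2,2): flips 2 -> legal
(2,4): flips 1 -> legal
(2,5): no bracket -> illegal
(3,2): no bracket -> illegal
(3,5): flips 1 -> legal
(3,6): no bracket -> illegal
(3,7): flips 1 -> legal
(4,1): no bracket -> illegal
(5,1): no bracket -> illegal
(5,3): no bracket -> illegal
(5,4): no bracket -> illegal
(5,6): no bracket -> illegal
(5,7): no bracket -> illegal
(6,1): no bracket -> illegal
(6,2): flips 1 -> legal
(6,3): no bracket -> illegal
(6,6): flips 1 -> legal
(7,4): no bracket -> illegal
(7,5): flips 1 -> legal
(7,6): no bracket -> illegal
W mobility = 7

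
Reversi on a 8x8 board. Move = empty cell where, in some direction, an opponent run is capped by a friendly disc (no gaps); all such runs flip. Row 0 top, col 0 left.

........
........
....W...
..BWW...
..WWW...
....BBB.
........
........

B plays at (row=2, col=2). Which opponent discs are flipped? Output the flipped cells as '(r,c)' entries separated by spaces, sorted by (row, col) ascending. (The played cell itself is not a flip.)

Dir NW: first cell '.' (not opp) -> no flip
Dir N: first cell '.' (not opp) -> no flip
Dir NE: first cell '.' (not opp) -> no flip
Dir W: first cell '.' (not opp) -> no flip
Dir E: first cell '.' (not opp) -> no flip
Dir SW: first cell '.' (not opp) -> no flip
Dir S: first cell 'B' (not opp) -> no flip
Dir SE: opp run (3,3) (4,4) capped by B -> flip

Answer: (3,3) (4,4)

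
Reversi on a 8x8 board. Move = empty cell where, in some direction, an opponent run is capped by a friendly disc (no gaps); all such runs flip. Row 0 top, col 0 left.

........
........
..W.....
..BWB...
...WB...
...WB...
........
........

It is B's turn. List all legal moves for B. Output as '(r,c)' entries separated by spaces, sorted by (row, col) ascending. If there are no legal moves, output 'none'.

(1,1): flips 2 -> legal
(1,2): flips 1 -> legal
(1,3): no bracket -> illegal
(2,1): no bracket -> illegal
(2,3): no bracket -> illegal
(2,4): no bracket -> illegal
(3,1): no bracket -> illegal
(4,2): flips 1 -> legal
(5,2): flips 2 -> legal
(6,2): flips 1 -> legal
(6,3): no bracket -> illegal
(6,4): no bracket -> illegal

Answer: (1,1) (1,2) (4,2) (5,2) (6,2)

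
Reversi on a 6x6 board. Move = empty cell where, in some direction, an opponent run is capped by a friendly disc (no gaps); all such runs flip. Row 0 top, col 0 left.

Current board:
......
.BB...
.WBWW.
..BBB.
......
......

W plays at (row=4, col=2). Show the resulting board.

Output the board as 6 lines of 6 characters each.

Place W at (4,2); scan 8 dirs for brackets.
Dir NW: first cell '.' (not opp) -> no flip
Dir N: opp run (3,2) (2,2) (1,2), next='.' -> no flip
Dir NE: opp run (3,3) capped by W -> flip
Dir W: first cell '.' (not opp) -> no flip
Dir E: first cell '.' (not opp) -> no flip
Dir SW: first cell '.' (not opp) -> no flip
Dir S: first cell '.' (not opp) -> no flip
Dir SE: first cell '.' (not opp) -> no flip
All flips: (3,3)

Answer: ......
.BB...
.WBWW.
..BWB.
..W...
......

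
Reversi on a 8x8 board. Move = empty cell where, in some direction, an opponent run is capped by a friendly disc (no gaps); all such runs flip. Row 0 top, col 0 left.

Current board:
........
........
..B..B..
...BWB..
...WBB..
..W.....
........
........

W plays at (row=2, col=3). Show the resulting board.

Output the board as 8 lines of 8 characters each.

Place W at (2,3); scan 8 dirs for brackets.
Dir NW: first cell '.' (not opp) -> no flip
Dir N: first cell '.' (not opp) -> no flip
Dir NE: first cell '.' (not opp) -> no flip
Dir W: opp run (2,2), next='.' -> no flip
Dir E: first cell '.' (not opp) -> no flip
Dir SW: first cell '.' (not opp) -> no flip
Dir S: opp run (3,3) capped by W -> flip
Dir SE: first cell 'W' (not opp) -> no flip
All flips: (3,3)

Answer: ........
........
..BW.B..
...WWB..
...WBB..
..W.....
........
........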